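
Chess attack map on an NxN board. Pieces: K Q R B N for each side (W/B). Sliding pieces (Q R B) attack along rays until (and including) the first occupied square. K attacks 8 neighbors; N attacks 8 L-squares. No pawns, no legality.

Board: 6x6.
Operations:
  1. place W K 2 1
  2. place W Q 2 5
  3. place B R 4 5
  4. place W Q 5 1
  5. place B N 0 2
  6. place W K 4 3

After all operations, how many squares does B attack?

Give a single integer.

Op 1: place WK@(2,1)
Op 2: place WQ@(2,5)
Op 3: place BR@(4,5)
Op 4: place WQ@(5,1)
Op 5: place BN@(0,2)
Op 6: place WK@(4,3)
Per-piece attacks for B:
  BN@(0,2): attacks (1,4) (2,3) (1,0) (2,1)
  BR@(4,5): attacks (4,4) (4,3) (5,5) (3,5) (2,5) [ray(0,-1) blocked at (4,3); ray(-1,0) blocked at (2,5)]
Union (9 distinct): (1,0) (1,4) (2,1) (2,3) (2,5) (3,5) (4,3) (4,4) (5,5)

Answer: 9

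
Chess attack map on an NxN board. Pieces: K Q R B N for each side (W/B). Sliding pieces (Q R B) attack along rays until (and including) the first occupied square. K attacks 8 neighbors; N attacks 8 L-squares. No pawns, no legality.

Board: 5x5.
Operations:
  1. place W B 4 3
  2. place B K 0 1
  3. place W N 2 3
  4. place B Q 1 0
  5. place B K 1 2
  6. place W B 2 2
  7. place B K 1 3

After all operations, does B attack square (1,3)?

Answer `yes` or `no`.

Answer: yes

Derivation:
Op 1: place WB@(4,3)
Op 2: place BK@(0,1)
Op 3: place WN@(2,3)
Op 4: place BQ@(1,0)
Op 5: place BK@(1,2)
Op 6: place WB@(2,2)
Op 7: place BK@(1,3)
Per-piece attacks for B:
  BK@(0,1): attacks (0,2) (0,0) (1,1) (1,2) (1,0)
  BQ@(1,0): attacks (1,1) (1,2) (2,0) (3,0) (4,0) (0,0) (2,1) (3,2) (4,3) (0,1) [ray(0,1) blocked at (1,2); ray(1,1) blocked at (4,3); ray(-1,1) blocked at (0,1)]
  BK@(1,2): attacks (1,3) (1,1) (2,2) (0,2) (2,3) (2,1) (0,3) (0,1)
  BK@(1,3): attacks (1,4) (1,2) (2,3) (0,3) (2,4) (2,2) (0,4) (0,2)
B attacks (1,3): yes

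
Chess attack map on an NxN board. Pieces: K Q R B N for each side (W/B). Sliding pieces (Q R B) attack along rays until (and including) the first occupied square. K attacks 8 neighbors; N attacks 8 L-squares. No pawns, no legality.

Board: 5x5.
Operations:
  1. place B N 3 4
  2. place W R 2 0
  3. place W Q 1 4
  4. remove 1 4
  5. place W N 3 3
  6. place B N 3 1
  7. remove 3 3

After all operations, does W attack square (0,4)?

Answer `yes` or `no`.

Op 1: place BN@(3,4)
Op 2: place WR@(2,0)
Op 3: place WQ@(1,4)
Op 4: remove (1,4)
Op 5: place WN@(3,3)
Op 6: place BN@(3,1)
Op 7: remove (3,3)
Per-piece attacks for W:
  WR@(2,0): attacks (2,1) (2,2) (2,3) (2,4) (3,0) (4,0) (1,0) (0,0)
W attacks (0,4): no

Answer: no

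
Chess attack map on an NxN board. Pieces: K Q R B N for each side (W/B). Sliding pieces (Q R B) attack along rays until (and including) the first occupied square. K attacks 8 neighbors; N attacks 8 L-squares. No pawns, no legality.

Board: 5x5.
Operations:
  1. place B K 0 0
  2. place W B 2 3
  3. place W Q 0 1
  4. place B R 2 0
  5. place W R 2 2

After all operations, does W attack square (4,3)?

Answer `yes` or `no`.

Op 1: place BK@(0,0)
Op 2: place WB@(2,3)
Op 3: place WQ@(0,1)
Op 4: place BR@(2,0)
Op 5: place WR@(2,2)
Per-piece attacks for W:
  WQ@(0,1): attacks (0,2) (0,3) (0,4) (0,0) (1,1) (2,1) (3,1) (4,1) (1,2) (2,3) (1,0) [ray(0,-1) blocked at (0,0); ray(1,1) blocked at (2,3)]
  WR@(2,2): attacks (2,3) (2,1) (2,0) (3,2) (4,2) (1,2) (0,2) [ray(0,1) blocked at (2,3); ray(0,-1) blocked at (2,0)]
  WB@(2,3): attacks (3,4) (3,2) (4,1) (1,4) (1,2) (0,1) [ray(-1,-1) blocked at (0,1)]
W attacks (4,3): no

Answer: no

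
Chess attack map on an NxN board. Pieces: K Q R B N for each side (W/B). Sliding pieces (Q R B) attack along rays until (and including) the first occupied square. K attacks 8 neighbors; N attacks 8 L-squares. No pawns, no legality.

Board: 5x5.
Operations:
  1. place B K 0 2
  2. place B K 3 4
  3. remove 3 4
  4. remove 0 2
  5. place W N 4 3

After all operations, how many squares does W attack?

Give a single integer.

Op 1: place BK@(0,2)
Op 2: place BK@(3,4)
Op 3: remove (3,4)
Op 4: remove (0,2)
Op 5: place WN@(4,3)
Per-piece attacks for W:
  WN@(4,3): attacks (2,4) (3,1) (2,2)
Union (3 distinct): (2,2) (2,4) (3,1)

Answer: 3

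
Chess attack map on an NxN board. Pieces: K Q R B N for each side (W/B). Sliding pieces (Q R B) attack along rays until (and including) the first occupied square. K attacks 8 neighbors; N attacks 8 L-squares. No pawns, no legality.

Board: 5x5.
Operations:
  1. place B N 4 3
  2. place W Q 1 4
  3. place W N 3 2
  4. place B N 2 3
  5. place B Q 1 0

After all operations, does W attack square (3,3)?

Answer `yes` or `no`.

Op 1: place BN@(4,3)
Op 2: place WQ@(1,4)
Op 3: place WN@(3,2)
Op 4: place BN@(2,3)
Op 5: place BQ@(1,0)
Per-piece attacks for W:
  WQ@(1,4): attacks (1,3) (1,2) (1,1) (1,0) (2,4) (3,4) (4,4) (0,4) (2,3) (0,3) [ray(0,-1) blocked at (1,0); ray(1,-1) blocked at (2,3)]
  WN@(3,2): attacks (4,4) (2,4) (1,3) (4,0) (2,0) (1,1)
W attacks (3,3): no

Answer: no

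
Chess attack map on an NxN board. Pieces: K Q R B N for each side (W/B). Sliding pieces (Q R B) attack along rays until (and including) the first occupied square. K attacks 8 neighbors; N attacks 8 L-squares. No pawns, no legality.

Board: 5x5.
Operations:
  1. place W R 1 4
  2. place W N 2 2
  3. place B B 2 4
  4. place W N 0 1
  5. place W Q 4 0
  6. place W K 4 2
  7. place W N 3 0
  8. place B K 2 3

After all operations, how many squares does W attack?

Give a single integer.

Op 1: place WR@(1,4)
Op 2: place WN@(2,2)
Op 3: place BB@(2,4)
Op 4: place WN@(0,1)
Op 5: place WQ@(4,0)
Op 6: place WK@(4,2)
Op 7: place WN@(3,0)
Op 8: place BK@(2,3)
Per-piece attacks for W:
  WN@(0,1): attacks (1,3) (2,2) (2,0)
  WR@(1,4): attacks (1,3) (1,2) (1,1) (1,0) (2,4) (0,4) [ray(1,0) blocked at (2,4)]
  WN@(2,2): attacks (3,4) (4,3) (1,4) (0,3) (3,0) (4,1) (1,0) (0,1)
  WN@(3,0): attacks (4,2) (2,2) (1,1)
  WQ@(4,0): attacks (4,1) (4,2) (3,0) (3,1) (2,2) [ray(0,1) blocked at (4,2); ray(-1,0) blocked at (3,0); ray(-1,1) blocked at (2,2)]
  WK@(4,2): attacks (4,3) (4,1) (3,2) (3,3) (3,1)
Union (19 distinct): (0,1) (0,3) (0,4) (1,0) (1,1) (1,2) (1,3) (1,4) (2,0) (2,2) (2,4) (3,0) (3,1) (3,2) (3,3) (3,4) (4,1) (4,2) (4,3)

Answer: 19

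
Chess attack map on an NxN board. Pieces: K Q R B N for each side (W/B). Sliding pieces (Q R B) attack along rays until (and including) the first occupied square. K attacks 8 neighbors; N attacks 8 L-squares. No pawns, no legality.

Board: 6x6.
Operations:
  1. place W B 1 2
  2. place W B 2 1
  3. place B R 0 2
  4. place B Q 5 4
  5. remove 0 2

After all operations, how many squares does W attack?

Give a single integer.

Op 1: place WB@(1,2)
Op 2: place WB@(2,1)
Op 3: place BR@(0,2)
Op 4: place BQ@(5,4)
Op 5: remove (0,2)
Per-piece attacks for W:
  WB@(1,2): attacks (2,3) (3,4) (4,5) (2,1) (0,3) (0,1) [ray(1,-1) blocked at (2,1)]
  WB@(2,1): attacks (3,2) (4,3) (5,4) (3,0) (1,2) (1,0) [ray(1,1) blocked at (5,4); ray(-1,1) blocked at (1,2)]
Union (12 distinct): (0,1) (0,3) (1,0) (1,2) (2,1) (2,3) (3,0) (3,2) (3,4) (4,3) (4,5) (5,4)

Answer: 12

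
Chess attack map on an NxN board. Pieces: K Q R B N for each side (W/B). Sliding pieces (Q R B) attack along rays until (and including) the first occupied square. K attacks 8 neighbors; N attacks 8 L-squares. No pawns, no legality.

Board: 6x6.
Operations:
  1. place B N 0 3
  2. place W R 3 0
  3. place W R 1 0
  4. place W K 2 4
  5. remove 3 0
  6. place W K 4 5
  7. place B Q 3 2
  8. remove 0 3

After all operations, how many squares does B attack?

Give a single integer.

Op 1: place BN@(0,3)
Op 2: place WR@(3,0)
Op 3: place WR@(1,0)
Op 4: place WK@(2,4)
Op 5: remove (3,0)
Op 6: place WK@(4,5)
Op 7: place BQ@(3,2)
Op 8: remove (0,3)
Per-piece attacks for B:
  BQ@(3,2): attacks (3,3) (3,4) (3,5) (3,1) (3,0) (4,2) (5,2) (2,2) (1,2) (0,2) (4,3) (5,4) (4,1) (5,0) (2,3) (1,4) (0,5) (2,1) (1,0) [ray(-1,-1) blocked at (1,0)]
Union (19 distinct): (0,2) (0,5) (1,0) (1,2) (1,4) (2,1) (2,2) (2,3) (3,0) (3,1) (3,3) (3,4) (3,5) (4,1) (4,2) (4,3) (5,0) (5,2) (5,4)

Answer: 19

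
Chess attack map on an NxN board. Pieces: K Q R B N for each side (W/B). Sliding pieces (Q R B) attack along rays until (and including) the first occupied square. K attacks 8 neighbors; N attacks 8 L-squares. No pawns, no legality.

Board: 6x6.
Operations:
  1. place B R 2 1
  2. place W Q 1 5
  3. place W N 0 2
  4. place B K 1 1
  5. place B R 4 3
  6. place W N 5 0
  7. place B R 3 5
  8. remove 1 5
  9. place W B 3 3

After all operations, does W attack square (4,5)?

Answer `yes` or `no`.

Op 1: place BR@(2,1)
Op 2: place WQ@(1,5)
Op 3: place WN@(0,2)
Op 4: place BK@(1,1)
Op 5: place BR@(4,3)
Op 6: place WN@(5,0)
Op 7: place BR@(3,5)
Op 8: remove (1,5)
Op 9: place WB@(3,3)
Per-piece attacks for W:
  WN@(0,2): attacks (1,4) (2,3) (1,0) (2,1)
  WB@(3,3): attacks (4,4) (5,5) (4,2) (5,1) (2,4) (1,5) (2,2) (1,1) [ray(-1,-1) blocked at (1,1)]
  WN@(5,0): attacks (4,2) (3,1)
W attacks (4,5): no

Answer: no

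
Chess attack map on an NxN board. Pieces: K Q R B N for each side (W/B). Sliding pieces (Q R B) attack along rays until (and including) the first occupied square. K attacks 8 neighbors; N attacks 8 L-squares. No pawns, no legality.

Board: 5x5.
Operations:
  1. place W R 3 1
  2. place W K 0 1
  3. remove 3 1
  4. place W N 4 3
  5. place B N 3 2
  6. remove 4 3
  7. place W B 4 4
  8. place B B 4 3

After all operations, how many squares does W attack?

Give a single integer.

Answer: 7

Derivation:
Op 1: place WR@(3,1)
Op 2: place WK@(0,1)
Op 3: remove (3,1)
Op 4: place WN@(4,3)
Op 5: place BN@(3,2)
Op 6: remove (4,3)
Op 7: place WB@(4,4)
Op 8: place BB@(4,3)
Per-piece attacks for W:
  WK@(0,1): attacks (0,2) (0,0) (1,1) (1,2) (1,0)
  WB@(4,4): attacks (3,3) (2,2) (1,1) (0,0)
Union (7 distinct): (0,0) (0,2) (1,0) (1,1) (1,2) (2,2) (3,3)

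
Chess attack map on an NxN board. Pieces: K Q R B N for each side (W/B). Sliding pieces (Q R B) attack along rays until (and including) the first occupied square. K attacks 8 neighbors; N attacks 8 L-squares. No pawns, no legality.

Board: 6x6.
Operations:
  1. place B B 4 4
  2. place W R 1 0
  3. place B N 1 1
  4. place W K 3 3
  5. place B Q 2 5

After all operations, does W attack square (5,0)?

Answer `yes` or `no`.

Answer: yes

Derivation:
Op 1: place BB@(4,4)
Op 2: place WR@(1,0)
Op 3: place BN@(1,1)
Op 4: place WK@(3,3)
Op 5: place BQ@(2,5)
Per-piece attacks for W:
  WR@(1,0): attacks (1,1) (2,0) (3,0) (4,0) (5,0) (0,0) [ray(0,1) blocked at (1,1)]
  WK@(3,3): attacks (3,4) (3,2) (4,3) (2,3) (4,4) (4,2) (2,4) (2,2)
W attacks (5,0): yes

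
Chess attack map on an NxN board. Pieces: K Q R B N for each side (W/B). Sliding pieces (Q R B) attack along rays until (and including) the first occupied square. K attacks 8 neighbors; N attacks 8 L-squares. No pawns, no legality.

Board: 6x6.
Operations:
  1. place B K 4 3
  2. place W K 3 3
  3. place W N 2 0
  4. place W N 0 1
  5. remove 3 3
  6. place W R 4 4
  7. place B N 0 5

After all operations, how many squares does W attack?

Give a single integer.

Op 1: place BK@(4,3)
Op 2: place WK@(3,3)
Op 3: place WN@(2,0)
Op 4: place WN@(0,1)
Op 5: remove (3,3)
Op 6: place WR@(4,4)
Op 7: place BN@(0,5)
Per-piece attacks for W:
  WN@(0,1): attacks (1,3) (2,2) (2,0)
  WN@(2,0): attacks (3,2) (4,1) (1,2) (0,1)
  WR@(4,4): attacks (4,5) (4,3) (5,4) (3,4) (2,4) (1,4) (0,4) [ray(0,-1) blocked at (4,3)]
Union (14 distinct): (0,1) (0,4) (1,2) (1,3) (1,4) (2,0) (2,2) (2,4) (3,2) (3,4) (4,1) (4,3) (4,5) (5,4)

Answer: 14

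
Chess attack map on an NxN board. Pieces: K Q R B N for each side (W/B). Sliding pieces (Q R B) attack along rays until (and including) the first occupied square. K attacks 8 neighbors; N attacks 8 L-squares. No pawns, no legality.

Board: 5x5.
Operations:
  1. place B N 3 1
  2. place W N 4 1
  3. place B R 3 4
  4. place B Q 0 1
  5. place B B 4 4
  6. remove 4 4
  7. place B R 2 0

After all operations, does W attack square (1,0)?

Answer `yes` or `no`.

Answer: no

Derivation:
Op 1: place BN@(3,1)
Op 2: place WN@(4,1)
Op 3: place BR@(3,4)
Op 4: place BQ@(0,1)
Op 5: place BB@(4,4)
Op 6: remove (4,4)
Op 7: place BR@(2,0)
Per-piece attacks for W:
  WN@(4,1): attacks (3,3) (2,2) (2,0)
W attacks (1,0): no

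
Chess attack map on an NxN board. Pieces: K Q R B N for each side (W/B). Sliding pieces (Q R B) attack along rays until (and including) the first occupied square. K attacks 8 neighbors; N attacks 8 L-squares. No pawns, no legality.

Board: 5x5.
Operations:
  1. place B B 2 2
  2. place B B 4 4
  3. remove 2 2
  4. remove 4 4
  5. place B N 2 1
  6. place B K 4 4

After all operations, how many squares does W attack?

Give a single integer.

Op 1: place BB@(2,2)
Op 2: place BB@(4,4)
Op 3: remove (2,2)
Op 4: remove (4,4)
Op 5: place BN@(2,1)
Op 6: place BK@(4,4)
Per-piece attacks for W:
Union (0 distinct): (none)

Answer: 0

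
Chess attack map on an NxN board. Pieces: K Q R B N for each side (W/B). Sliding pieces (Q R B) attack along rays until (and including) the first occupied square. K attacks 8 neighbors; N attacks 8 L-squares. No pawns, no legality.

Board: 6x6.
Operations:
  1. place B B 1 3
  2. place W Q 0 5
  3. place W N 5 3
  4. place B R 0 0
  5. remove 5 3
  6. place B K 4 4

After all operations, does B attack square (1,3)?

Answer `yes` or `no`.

Op 1: place BB@(1,3)
Op 2: place WQ@(0,5)
Op 3: place WN@(5,3)
Op 4: place BR@(0,0)
Op 5: remove (5,3)
Op 6: place BK@(4,4)
Per-piece attacks for B:
  BR@(0,0): attacks (0,1) (0,2) (0,3) (0,4) (0,5) (1,0) (2,0) (3,0) (4,0) (5,0) [ray(0,1) blocked at (0,5)]
  BB@(1,3): attacks (2,4) (3,5) (2,2) (3,1) (4,0) (0,4) (0,2)
  BK@(4,4): attacks (4,5) (4,3) (5,4) (3,4) (5,5) (5,3) (3,5) (3,3)
B attacks (1,3): no

Answer: no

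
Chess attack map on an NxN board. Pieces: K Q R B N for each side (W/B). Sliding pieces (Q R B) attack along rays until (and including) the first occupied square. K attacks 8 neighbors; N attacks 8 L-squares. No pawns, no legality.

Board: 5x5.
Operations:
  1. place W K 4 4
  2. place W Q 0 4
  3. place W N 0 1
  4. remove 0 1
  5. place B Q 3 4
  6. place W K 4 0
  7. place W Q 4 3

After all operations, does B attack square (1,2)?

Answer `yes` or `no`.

Answer: yes

Derivation:
Op 1: place WK@(4,4)
Op 2: place WQ@(0,4)
Op 3: place WN@(0,1)
Op 4: remove (0,1)
Op 5: place BQ@(3,4)
Op 6: place WK@(4,0)
Op 7: place WQ@(4,3)
Per-piece attacks for B:
  BQ@(3,4): attacks (3,3) (3,2) (3,1) (3,0) (4,4) (2,4) (1,4) (0,4) (4,3) (2,3) (1,2) (0,1) [ray(1,0) blocked at (4,4); ray(-1,0) blocked at (0,4); ray(1,-1) blocked at (4,3)]
B attacks (1,2): yes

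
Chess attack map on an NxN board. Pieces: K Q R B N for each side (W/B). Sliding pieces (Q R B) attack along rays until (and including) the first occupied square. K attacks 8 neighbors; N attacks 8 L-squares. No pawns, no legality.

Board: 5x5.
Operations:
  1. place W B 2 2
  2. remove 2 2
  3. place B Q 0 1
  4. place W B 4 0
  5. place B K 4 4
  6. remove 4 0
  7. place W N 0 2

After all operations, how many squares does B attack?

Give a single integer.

Answer: 12

Derivation:
Op 1: place WB@(2,2)
Op 2: remove (2,2)
Op 3: place BQ@(0,1)
Op 4: place WB@(4,0)
Op 5: place BK@(4,4)
Op 6: remove (4,0)
Op 7: place WN@(0,2)
Per-piece attacks for B:
  BQ@(0,1): attacks (0,2) (0,0) (1,1) (2,1) (3,1) (4,1) (1,2) (2,3) (3,4) (1,0) [ray(0,1) blocked at (0,2)]
  BK@(4,4): attacks (4,3) (3,4) (3,3)
Union (12 distinct): (0,0) (0,2) (1,0) (1,1) (1,2) (2,1) (2,3) (3,1) (3,3) (3,4) (4,1) (4,3)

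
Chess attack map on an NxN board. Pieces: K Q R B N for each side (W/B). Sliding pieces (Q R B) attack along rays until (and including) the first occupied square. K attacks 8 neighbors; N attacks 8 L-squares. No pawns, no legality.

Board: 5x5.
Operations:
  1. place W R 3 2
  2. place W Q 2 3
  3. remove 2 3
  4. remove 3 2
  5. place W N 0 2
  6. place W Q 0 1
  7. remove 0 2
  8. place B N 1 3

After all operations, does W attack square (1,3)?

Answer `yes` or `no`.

Op 1: place WR@(3,2)
Op 2: place WQ@(2,3)
Op 3: remove (2,3)
Op 4: remove (3,2)
Op 5: place WN@(0,2)
Op 6: place WQ@(0,1)
Op 7: remove (0,2)
Op 8: place BN@(1,3)
Per-piece attacks for W:
  WQ@(0,1): attacks (0,2) (0,3) (0,4) (0,0) (1,1) (2,1) (3,1) (4,1) (1,2) (2,3) (3,4) (1,0)
W attacks (1,3): no

Answer: no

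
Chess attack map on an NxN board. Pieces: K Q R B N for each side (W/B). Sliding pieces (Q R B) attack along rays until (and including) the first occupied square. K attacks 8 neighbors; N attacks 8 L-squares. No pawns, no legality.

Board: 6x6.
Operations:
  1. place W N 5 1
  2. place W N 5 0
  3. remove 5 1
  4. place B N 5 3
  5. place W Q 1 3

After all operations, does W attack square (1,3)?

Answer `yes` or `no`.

Answer: no

Derivation:
Op 1: place WN@(5,1)
Op 2: place WN@(5,0)
Op 3: remove (5,1)
Op 4: place BN@(5,3)
Op 5: place WQ@(1,3)
Per-piece attacks for W:
  WQ@(1,3): attacks (1,4) (1,5) (1,2) (1,1) (1,0) (2,3) (3,3) (4,3) (5,3) (0,3) (2,4) (3,5) (2,2) (3,1) (4,0) (0,4) (0,2) [ray(1,0) blocked at (5,3)]
  WN@(5,0): attacks (4,2) (3,1)
W attacks (1,3): no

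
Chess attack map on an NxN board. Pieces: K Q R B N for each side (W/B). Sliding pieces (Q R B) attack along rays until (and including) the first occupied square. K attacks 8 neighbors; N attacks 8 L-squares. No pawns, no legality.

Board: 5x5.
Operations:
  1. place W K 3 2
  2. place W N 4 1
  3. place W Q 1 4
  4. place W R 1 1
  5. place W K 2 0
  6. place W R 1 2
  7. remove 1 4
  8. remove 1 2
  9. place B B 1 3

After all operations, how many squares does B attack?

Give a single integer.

Answer: 6

Derivation:
Op 1: place WK@(3,2)
Op 2: place WN@(4,1)
Op 3: place WQ@(1,4)
Op 4: place WR@(1,1)
Op 5: place WK@(2,0)
Op 6: place WR@(1,2)
Op 7: remove (1,4)
Op 8: remove (1,2)
Op 9: place BB@(1,3)
Per-piece attacks for B:
  BB@(1,3): attacks (2,4) (2,2) (3,1) (4,0) (0,4) (0,2)
Union (6 distinct): (0,2) (0,4) (2,2) (2,4) (3,1) (4,0)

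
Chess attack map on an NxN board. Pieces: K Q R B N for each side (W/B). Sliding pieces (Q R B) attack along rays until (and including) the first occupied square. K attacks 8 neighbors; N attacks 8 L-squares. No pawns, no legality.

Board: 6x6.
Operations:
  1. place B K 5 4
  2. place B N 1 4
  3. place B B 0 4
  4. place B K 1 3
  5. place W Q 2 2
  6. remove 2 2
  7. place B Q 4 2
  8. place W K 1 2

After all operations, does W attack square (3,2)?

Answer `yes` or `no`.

Answer: no

Derivation:
Op 1: place BK@(5,4)
Op 2: place BN@(1,4)
Op 3: place BB@(0,4)
Op 4: place BK@(1,3)
Op 5: place WQ@(2,2)
Op 6: remove (2,2)
Op 7: place BQ@(4,2)
Op 8: place WK@(1,2)
Per-piece attacks for W:
  WK@(1,2): attacks (1,3) (1,1) (2,2) (0,2) (2,3) (2,1) (0,3) (0,1)
W attacks (3,2): no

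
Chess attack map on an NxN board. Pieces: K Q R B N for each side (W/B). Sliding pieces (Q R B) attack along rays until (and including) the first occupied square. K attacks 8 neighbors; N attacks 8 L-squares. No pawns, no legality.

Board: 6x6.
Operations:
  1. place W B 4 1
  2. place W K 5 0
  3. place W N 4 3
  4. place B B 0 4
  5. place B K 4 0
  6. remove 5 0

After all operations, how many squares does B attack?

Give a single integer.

Answer: 9

Derivation:
Op 1: place WB@(4,1)
Op 2: place WK@(5,0)
Op 3: place WN@(4,3)
Op 4: place BB@(0,4)
Op 5: place BK@(4,0)
Op 6: remove (5,0)
Per-piece attacks for B:
  BB@(0,4): attacks (1,5) (1,3) (2,2) (3,1) (4,0) [ray(1,-1) blocked at (4,0)]
  BK@(4,0): attacks (4,1) (5,0) (3,0) (5,1) (3,1)
Union (9 distinct): (1,3) (1,5) (2,2) (3,0) (3,1) (4,0) (4,1) (5,0) (5,1)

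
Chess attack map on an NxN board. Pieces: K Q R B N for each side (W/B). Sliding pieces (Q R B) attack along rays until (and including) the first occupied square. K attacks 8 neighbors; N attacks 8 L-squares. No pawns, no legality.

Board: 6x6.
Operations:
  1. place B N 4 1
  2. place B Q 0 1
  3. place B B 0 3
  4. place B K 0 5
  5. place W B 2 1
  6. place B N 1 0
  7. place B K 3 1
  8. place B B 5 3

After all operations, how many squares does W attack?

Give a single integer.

Op 1: place BN@(4,1)
Op 2: place BQ@(0,1)
Op 3: place BB@(0,3)
Op 4: place BK@(0,5)
Op 5: place WB@(2,1)
Op 6: place BN@(1,0)
Op 7: place BK@(3,1)
Op 8: place BB@(5,3)
Per-piece attacks for W:
  WB@(2,1): attacks (3,2) (4,3) (5,4) (3,0) (1,2) (0,3) (1,0) [ray(-1,1) blocked at (0,3); ray(-1,-1) blocked at (1,0)]
Union (7 distinct): (0,3) (1,0) (1,2) (3,0) (3,2) (4,3) (5,4)

Answer: 7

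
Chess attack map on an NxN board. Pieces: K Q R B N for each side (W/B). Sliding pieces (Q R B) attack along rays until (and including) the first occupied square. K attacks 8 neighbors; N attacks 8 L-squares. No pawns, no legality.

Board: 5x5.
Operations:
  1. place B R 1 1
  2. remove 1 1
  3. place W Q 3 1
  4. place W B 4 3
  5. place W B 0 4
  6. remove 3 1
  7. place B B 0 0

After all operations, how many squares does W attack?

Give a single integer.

Op 1: place BR@(1,1)
Op 2: remove (1,1)
Op 3: place WQ@(3,1)
Op 4: place WB@(4,3)
Op 5: place WB@(0,4)
Op 6: remove (3,1)
Op 7: place BB@(0,0)
Per-piece attacks for W:
  WB@(0,4): attacks (1,3) (2,2) (3,1) (4,0)
  WB@(4,3): attacks (3,4) (3,2) (2,1) (1,0)
Union (8 distinct): (1,0) (1,3) (2,1) (2,2) (3,1) (3,2) (3,4) (4,0)

Answer: 8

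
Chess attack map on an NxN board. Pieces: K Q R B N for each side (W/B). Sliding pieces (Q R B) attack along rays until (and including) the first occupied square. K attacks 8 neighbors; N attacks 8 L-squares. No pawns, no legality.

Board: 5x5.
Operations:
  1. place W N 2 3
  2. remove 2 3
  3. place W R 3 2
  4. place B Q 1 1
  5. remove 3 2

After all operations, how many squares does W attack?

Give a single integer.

Op 1: place WN@(2,3)
Op 2: remove (2,3)
Op 3: place WR@(3,2)
Op 4: place BQ@(1,1)
Op 5: remove (3,2)
Per-piece attacks for W:
Union (0 distinct): (none)

Answer: 0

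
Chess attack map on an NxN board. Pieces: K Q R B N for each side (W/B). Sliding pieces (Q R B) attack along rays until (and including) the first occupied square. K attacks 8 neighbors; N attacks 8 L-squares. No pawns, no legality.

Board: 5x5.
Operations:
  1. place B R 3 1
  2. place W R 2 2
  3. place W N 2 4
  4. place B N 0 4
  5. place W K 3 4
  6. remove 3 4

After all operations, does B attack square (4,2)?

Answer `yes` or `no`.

Op 1: place BR@(3,1)
Op 2: place WR@(2,2)
Op 3: place WN@(2,4)
Op 4: place BN@(0,4)
Op 5: place WK@(3,4)
Op 6: remove (3,4)
Per-piece attacks for B:
  BN@(0,4): attacks (1,2) (2,3)
  BR@(3,1): attacks (3,2) (3,3) (3,4) (3,0) (4,1) (2,1) (1,1) (0,1)
B attacks (4,2): no

Answer: no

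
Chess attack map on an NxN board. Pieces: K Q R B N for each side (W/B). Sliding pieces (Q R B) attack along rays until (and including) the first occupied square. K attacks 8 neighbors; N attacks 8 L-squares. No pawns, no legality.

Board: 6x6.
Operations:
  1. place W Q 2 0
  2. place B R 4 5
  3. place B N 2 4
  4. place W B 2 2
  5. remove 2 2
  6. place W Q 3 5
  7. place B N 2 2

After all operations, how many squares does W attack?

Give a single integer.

Op 1: place WQ@(2,0)
Op 2: place BR@(4,5)
Op 3: place BN@(2,4)
Op 4: place WB@(2,2)
Op 5: remove (2,2)
Op 6: place WQ@(3,5)
Op 7: place BN@(2,2)
Per-piece attacks for W:
  WQ@(2,0): attacks (2,1) (2,2) (3,0) (4,0) (5,0) (1,0) (0,0) (3,1) (4,2) (5,3) (1,1) (0,2) [ray(0,1) blocked at (2,2)]
  WQ@(3,5): attacks (3,4) (3,3) (3,2) (3,1) (3,0) (4,5) (2,5) (1,5) (0,5) (4,4) (5,3) (2,4) [ray(1,0) blocked at (4,5); ray(-1,-1) blocked at (2,4)]
Union (21 distinct): (0,0) (0,2) (0,5) (1,0) (1,1) (1,5) (2,1) (2,2) (2,4) (2,5) (3,0) (3,1) (3,2) (3,3) (3,4) (4,0) (4,2) (4,4) (4,5) (5,0) (5,3)

Answer: 21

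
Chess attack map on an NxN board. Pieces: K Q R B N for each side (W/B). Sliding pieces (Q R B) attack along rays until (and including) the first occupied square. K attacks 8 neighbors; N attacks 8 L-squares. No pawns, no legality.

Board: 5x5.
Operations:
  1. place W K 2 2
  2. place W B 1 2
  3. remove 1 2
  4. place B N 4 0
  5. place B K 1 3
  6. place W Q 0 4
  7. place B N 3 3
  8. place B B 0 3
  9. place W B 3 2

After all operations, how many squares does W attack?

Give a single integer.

Op 1: place WK@(2,2)
Op 2: place WB@(1,2)
Op 3: remove (1,2)
Op 4: place BN@(4,0)
Op 5: place BK@(1,3)
Op 6: place WQ@(0,4)
Op 7: place BN@(3,3)
Op 8: place BB@(0,3)
Op 9: place WB@(3,2)
Per-piece attacks for W:
  WQ@(0,4): attacks (0,3) (1,4) (2,4) (3,4) (4,4) (1,3) [ray(0,-1) blocked at (0,3); ray(1,-1) blocked at (1,3)]
  WK@(2,2): attacks (2,3) (2,1) (3,2) (1,2) (3,3) (3,1) (1,3) (1,1)
  WB@(3,2): attacks (4,3) (4,1) (2,3) (1,4) (2,1) (1,0)
Union (16 distinct): (0,3) (1,0) (1,1) (1,2) (1,3) (1,4) (2,1) (2,3) (2,4) (3,1) (3,2) (3,3) (3,4) (4,1) (4,3) (4,4)

Answer: 16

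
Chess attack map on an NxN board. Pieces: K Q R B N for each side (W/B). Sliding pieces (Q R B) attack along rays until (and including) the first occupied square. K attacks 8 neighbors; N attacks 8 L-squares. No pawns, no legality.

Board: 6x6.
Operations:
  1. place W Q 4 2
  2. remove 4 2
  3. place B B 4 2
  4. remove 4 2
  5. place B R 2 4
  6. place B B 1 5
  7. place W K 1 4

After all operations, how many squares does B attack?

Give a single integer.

Op 1: place WQ@(4,2)
Op 2: remove (4,2)
Op 3: place BB@(4,2)
Op 4: remove (4,2)
Op 5: place BR@(2,4)
Op 6: place BB@(1,5)
Op 7: place WK@(1,4)
Per-piece attacks for B:
  BB@(1,5): attacks (2,4) (0,4) [ray(1,-1) blocked at (2,4)]
  BR@(2,4): attacks (2,5) (2,3) (2,2) (2,1) (2,0) (3,4) (4,4) (5,4) (1,4) [ray(-1,0) blocked at (1,4)]
Union (11 distinct): (0,4) (1,4) (2,0) (2,1) (2,2) (2,3) (2,4) (2,5) (3,4) (4,4) (5,4)

Answer: 11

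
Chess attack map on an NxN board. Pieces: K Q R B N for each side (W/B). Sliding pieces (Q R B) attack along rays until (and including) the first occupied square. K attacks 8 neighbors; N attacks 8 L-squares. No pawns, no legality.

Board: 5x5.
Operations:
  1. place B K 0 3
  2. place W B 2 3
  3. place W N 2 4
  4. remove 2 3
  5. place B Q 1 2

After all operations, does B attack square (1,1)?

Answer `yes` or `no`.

Op 1: place BK@(0,3)
Op 2: place WB@(2,3)
Op 3: place WN@(2,4)
Op 4: remove (2,3)
Op 5: place BQ@(1,2)
Per-piece attacks for B:
  BK@(0,3): attacks (0,4) (0,2) (1,3) (1,4) (1,2)
  BQ@(1,2): attacks (1,3) (1,4) (1,1) (1,0) (2,2) (3,2) (4,2) (0,2) (2,3) (3,4) (2,1) (3,0) (0,3) (0,1) [ray(-1,1) blocked at (0,3)]
B attacks (1,1): yes

Answer: yes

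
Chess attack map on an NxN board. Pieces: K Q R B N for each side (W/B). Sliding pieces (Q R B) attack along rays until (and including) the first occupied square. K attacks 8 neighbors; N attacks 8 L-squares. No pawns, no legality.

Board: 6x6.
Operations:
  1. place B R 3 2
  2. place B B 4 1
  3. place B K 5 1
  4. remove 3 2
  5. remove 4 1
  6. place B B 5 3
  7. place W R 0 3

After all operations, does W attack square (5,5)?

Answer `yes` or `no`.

Op 1: place BR@(3,2)
Op 2: place BB@(4,1)
Op 3: place BK@(5,1)
Op 4: remove (3,2)
Op 5: remove (4,1)
Op 6: place BB@(5,3)
Op 7: place WR@(0,3)
Per-piece attacks for W:
  WR@(0,3): attacks (0,4) (0,5) (0,2) (0,1) (0,0) (1,3) (2,3) (3,3) (4,3) (5,3) [ray(1,0) blocked at (5,3)]
W attacks (5,5): no

Answer: no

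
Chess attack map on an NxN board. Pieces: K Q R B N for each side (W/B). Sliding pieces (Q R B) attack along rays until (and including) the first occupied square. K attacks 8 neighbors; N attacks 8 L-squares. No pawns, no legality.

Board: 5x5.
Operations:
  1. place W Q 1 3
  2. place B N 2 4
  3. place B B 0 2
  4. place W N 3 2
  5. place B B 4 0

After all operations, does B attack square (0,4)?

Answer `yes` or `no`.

Op 1: place WQ@(1,3)
Op 2: place BN@(2,4)
Op 3: place BB@(0,2)
Op 4: place WN@(3,2)
Op 5: place BB@(4,0)
Per-piece attacks for B:
  BB@(0,2): attacks (1,3) (1,1) (2,0) [ray(1,1) blocked at (1,3)]
  BN@(2,4): attacks (3,2) (4,3) (1,2) (0,3)
  BB@(4,0): attacks (3,1) (2,2) (1,3) [ray(-1,1) blocked at (1,3)]
B attacks (0,4): no

Answer: no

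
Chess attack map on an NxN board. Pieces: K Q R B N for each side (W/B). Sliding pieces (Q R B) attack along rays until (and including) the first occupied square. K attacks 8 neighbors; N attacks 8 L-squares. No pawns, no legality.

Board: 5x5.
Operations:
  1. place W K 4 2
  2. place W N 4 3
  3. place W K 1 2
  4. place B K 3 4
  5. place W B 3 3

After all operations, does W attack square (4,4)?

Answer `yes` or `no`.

Answer: yes

Derivation:
Op 1: place WK@(4,2)
Op 2: place WN@(4,3)
Op 3: place WK@(1,2)
Op 4: place BK@(3,4)
Op 5: place WB@(3,3)
Per-piece attacks for W:
  WK@(1,2): attacks (1,3) (1,1) (2,2) (0,2) (2,3) (2,1) (0,3) (0,1)
  WB@(3,3): attacks (4,4) (4,2) (2,4) (2,2) (1,1) (0,0) [ray(1,-1) blocked at (4,2)]
  WK@(4,2): attacks (4,3) (4,1) (3,2) (3,3) (3,1)
  WN@(4,3): attacks (2,4) (3,1) (2,2)
W attacks (4,4): yes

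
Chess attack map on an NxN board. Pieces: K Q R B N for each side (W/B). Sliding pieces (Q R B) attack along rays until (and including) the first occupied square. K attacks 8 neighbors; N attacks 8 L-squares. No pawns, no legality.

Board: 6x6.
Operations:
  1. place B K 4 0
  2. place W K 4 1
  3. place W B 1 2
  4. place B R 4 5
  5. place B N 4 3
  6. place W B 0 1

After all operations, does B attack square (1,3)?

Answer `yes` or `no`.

Op 1: place BK@(4,0)
Op 2: place WK@(4,1)
Op 3: place WB@(1,2)
Op 4: place BR@(4,5)
Op 5: place BN@(4,3)
Op 6: place WB@(0,1)
Per-piece attacks for B:
  BK@(4,0): attacks (4,1) (5,0) (3,0) (5,1) (3,1)
  BN@(4,3): attacks (5,5) (3,5) (2,4) (5,1) (3,1) (2,2)
  BR@(4,5): attacks (4,4) (4,3) (5,5) (3,5) (2,5) (1,5) (0,5) [ray(0,-1) blocked at (4,3)]
B attacks (1,3): no

Answer: no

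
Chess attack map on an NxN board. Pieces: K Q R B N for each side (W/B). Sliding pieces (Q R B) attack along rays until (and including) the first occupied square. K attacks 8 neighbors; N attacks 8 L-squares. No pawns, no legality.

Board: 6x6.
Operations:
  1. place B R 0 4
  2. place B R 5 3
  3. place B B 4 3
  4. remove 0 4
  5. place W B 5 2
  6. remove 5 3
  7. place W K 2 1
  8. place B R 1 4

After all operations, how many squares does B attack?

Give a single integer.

Answer: 14

Derivation:
Op 1: place BR@(0,4)
Op 2: place BR@(5,3)
Op 3: place BB@(4,3)
Op 4: remove (0,4)
Op 5: place WB@(5,2)
Op 6: remove (5,3)
Op 7: place WK@(2,1)
Op 8: place BR@(1,4)
Per-piece attacks for B:
  BR@(1,4): attacks (1,5) (1,3) (1,2) (1,1) (1,0) (2,4) (3,4) (4,4) (5,4) (0,4)
  BB@(4,3): attacks (5,4) (5,2) (3,4) (2,5) (3,2) (2,1) [ray(1,-1) blocked at (5,2); ray(-1,-1) blocked at (2,1)]
Union (14 distinct): (0,4) (1,0) (1,1) (1,2) (1,3) (1,5) (2,1) (2,4) (2,5) (3,2) (3,4) (4,4) (5,2) (5,4)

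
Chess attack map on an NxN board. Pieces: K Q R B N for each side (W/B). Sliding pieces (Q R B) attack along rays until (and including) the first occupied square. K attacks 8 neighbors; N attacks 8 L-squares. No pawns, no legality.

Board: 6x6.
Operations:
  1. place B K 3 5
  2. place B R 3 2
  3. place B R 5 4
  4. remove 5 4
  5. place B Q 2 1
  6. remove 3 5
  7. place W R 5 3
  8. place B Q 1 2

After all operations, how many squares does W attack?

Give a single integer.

Op 1: place BK@(3,5)
Op 2: place BR@(3,2)
Op 3: place BR@(5,4)
Op 4: remove (5,4)
Op 5: place BQ@(2,1)
Op 6: remove (3,5)
Op 7: place WR@(5,3)
Op 8: place BQ@(1,2)
Per-piece attacks for W:
  WR@(5,3): attacks (5,4) (5,5) (5,2) (5,1) (5,0) (4,3) (3,3) (2,3) (1,3) (0,3)
Union (10 distinct): (0,3) (1,3) (2,3) (3,3) (4,3) (5,0) (5,1) (5,2) (5,4) (5,5)

Answer: 10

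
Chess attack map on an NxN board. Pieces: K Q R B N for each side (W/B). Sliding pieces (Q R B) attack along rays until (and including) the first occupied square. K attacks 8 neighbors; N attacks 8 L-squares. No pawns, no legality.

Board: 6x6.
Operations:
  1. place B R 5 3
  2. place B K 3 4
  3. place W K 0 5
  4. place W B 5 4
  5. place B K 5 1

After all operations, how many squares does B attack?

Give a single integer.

Answer: 17

Derivation:
Op 1: place BR@(5,3)
Op 2: place BK@(3,4)
Op 3: place WK@(0,5)
Op 4: place WB@(5,4)
Op 5: place BK@(5,1)
Per-piece attacks for B:
  BK@(3,4): attacks (3,5) (3,3) (4,4) (2,4) (4,5) (4,3) (2,5) (2,3)
  BK@(5,1): attacks (5,2) (5,0) (4,1) (4,2) (4,0)
  BR@(5,3): attacks (5,4) (5,2) (5,1) (4,3) (3,3) (2,3) (1,3) (0,3) [ray(0,1) blocked at (5,4); ray(0,-1) blocked at (5,1)]
Union (17 distinct): (0,3) (1,3) (2,3) (2,4) (2,5) (3,3) (3,5) (4,0) (4,1) (4,2) (4,3) (4,4) (4,5) (5,0) (5,1) (5,2) (5,4)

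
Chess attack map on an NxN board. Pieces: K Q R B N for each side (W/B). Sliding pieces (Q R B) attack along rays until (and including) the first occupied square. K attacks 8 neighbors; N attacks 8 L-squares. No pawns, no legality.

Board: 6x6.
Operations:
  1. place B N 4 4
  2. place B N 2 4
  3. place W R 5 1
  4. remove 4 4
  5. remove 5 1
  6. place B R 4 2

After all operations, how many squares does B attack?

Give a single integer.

Op 1: place BN@(4,4)
Op 2: place BN@(2,4)
Op 3: place WR@(5,1)
Op 4: remove (4,4)
Op 5: remove (5,1)
Op 6: place BR@(4,2)
Per-piece attacks for B:
  BN@(2,4): attacks (4,5) (0,5) (3,2) (4,3) (1,2) (0,3)
  BR@(4,2): attacks (4,3) (4,4) (4,5) (4,1) (4,0) (5,2) (3,2) (2,2) (1,2) (0,2)
Union (12 distinct): (0,2) (0,3) (0,5) (1,2) (2,2) (3,2) (4,0) (4,1) (4,3) (4,4) (4,5) (5,2)

Answer: 12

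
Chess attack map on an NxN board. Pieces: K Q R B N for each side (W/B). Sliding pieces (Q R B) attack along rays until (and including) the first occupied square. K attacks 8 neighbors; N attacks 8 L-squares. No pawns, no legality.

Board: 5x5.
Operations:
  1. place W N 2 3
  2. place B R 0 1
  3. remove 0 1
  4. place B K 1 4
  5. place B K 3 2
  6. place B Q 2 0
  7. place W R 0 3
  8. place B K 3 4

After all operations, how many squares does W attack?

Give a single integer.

Answer: 10

Derivation:
Op 1: place WN@(2,3)
Op 2: place BR@(0,1)
Op 3: remove (0,1)
Op 4: place BK@(1,4)
Op 5: place BK@(3,2)
Op 6: place BQ@(2,0)
Op 7: place WR@(0,3)
Op 8: place BK@(3,4)
Per-piece attacks for W:
  WR@(0,3): attacks (0,4) (0,2) (0,1) (0,0) (1,3) (2,3) [ray(1,0) blocked at (2,3)]
  WN@(2,3): attacks (4,4) (0,4) (3,1) (4,2) (1,1) (0,2)
Union (10 distinct): (0,0) (0,1) (0,2) (0,4) (1,1) (1,3) (2,3) (3,1) (4,2) (4,4)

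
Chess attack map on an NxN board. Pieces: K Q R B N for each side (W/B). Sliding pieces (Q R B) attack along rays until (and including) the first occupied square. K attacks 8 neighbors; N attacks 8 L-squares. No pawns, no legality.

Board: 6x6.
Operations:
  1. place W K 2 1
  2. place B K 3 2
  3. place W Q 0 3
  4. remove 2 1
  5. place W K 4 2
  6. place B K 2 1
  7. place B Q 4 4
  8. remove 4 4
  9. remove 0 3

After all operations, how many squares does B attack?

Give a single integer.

Answer: 14

Derivation:
Op 1: place WK@(2,1)
Op 2: place BK@(3,2)
Op 3: place WQ@(0,3)
Op 4: remove (2,1)
Op 5: place WK@(4,2)
Op 6: place BK@(2,1)
Op 7: place BQ@(4,4)
Op 8: remove (4,4)
Op 9: remove (0,3)
Per-piece attacks for B:
  BK@(2,1): attacks (2,2) (2,0) (3,1) (1,1) (3,2) (3,0) (1,2) (1,0)
  BK@(3,2): attacks (3,3) (3,1) (4,2) (2,2) (4,3) (4,1) (2,3) (2,1)
Union (14 distinct): (1,0) (1,1) (1,2) (2,0) (2,1) (2,2) (2,3) (3,0) (3,1) (3,2) (3,3) (4,1) (4,2) (4,3)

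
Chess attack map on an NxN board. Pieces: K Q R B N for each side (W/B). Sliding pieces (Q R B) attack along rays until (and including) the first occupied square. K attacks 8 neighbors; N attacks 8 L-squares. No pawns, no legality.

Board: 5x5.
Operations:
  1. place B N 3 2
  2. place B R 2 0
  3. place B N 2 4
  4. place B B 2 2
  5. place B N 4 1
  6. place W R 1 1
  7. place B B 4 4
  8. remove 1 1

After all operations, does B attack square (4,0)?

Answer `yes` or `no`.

Answer: yes

Derivation:
Op 1: place BN@(3,2)
Op 2: place BR@(2,0)
Op 3: place BN@(2,4)
Op 4: place BB@(2,2)
Op 5: place BN@(4,1)
Op 6: place WR@(1,1)
Op 7: place BB@(4,4)
Op 8: remove (1,1)
Per-piece attacks for B:
  BR@(2,0): attacks (2,1) (2,2) (3,0) (4,0) (1,0) (0,0) [ray(0,1) blocked at (2,2)]
  BB@(2,2): attacks (3,3) (4,4) (3,1) (4,0) (1,3) (0,4) (1,1) (0,0) [ray(1,1) blocked at (4,4)]
  BN@(2,4): attacks (3,2) (4,3) (1,2) (0,3)
  BN@(3,2): attacks (4,4) (2,4) (1,3) (4,0) (2,0) (1,1)
  BN@(4,1): attacks (3,3) (2,2) (2,0)
  BB@(4,4): attacks (3,3) (2,2) [ray(-1,-1) blocked at (2,2)]
B attacks (4,0): yes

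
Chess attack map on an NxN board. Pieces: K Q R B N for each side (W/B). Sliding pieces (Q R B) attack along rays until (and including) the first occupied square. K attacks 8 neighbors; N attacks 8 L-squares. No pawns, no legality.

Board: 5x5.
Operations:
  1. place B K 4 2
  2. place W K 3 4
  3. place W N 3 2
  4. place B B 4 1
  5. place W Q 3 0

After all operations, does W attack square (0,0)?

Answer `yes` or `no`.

Answer: yes

Derivation:
Op 1: place BK@(4,2)
Op 2: place WK@(3,4)
Op 3: place WN@(3,2)
Op 4: place BB@(4,1)
Op 5: place WQ@(3,0)
Per-piece attacks for W:
  WQ@(3,0): attacks (3,1) (3,2) (4,0) (2,0) (1,0) (0,0) (4,1) (2,1) (1,2) (0,3) [ray(0,1) blocked at (3,2); ray(1,1) blocked at (4,1)]
  WN@(3,2): attacks (4,4) (2,4) (1,3) (4,0) (2,0) (1,1)
  WK@(3,4): attacks (3,3) (4,4) (2,4) (4,3) (2,3)
W attacks (0,0): yes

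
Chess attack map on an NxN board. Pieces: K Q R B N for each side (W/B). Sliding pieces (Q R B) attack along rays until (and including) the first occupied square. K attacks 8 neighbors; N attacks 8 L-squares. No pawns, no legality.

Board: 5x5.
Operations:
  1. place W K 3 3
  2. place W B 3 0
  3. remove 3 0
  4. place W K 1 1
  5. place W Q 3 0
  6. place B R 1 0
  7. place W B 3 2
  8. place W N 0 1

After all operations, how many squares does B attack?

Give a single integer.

Op 1: place WK@(3,3)
Op 2: place WB@(3,0)
Op 3: remove (3,0)
Op 4: place WK@(1,1)
Op 5: place WQ@(3,0)
Op 6: place BR@(1,0)
Op 7: place WB@(3,2)
Op 8: place WN@(0,1)
Per-piece attacks for B:
  BR@(1,0): attacks (1,1) (2,0) (3,0) (0,0) [ray(0,1) blocked at (1,1); ray(1,0) blocked at (3,0)]
Union (4 distinct): (0,0) (1,1) (2,0) (3,0)

Answer: 4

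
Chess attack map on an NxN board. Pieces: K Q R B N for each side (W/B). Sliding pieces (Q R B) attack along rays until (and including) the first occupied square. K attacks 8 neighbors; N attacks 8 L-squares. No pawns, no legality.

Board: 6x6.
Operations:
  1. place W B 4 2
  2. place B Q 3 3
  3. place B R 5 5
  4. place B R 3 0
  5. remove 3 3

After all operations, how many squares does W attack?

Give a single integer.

Answer: 7

Derivation:
Op 1: place WB@(4,2)
Op 2: place BQ@(3,3)
Op 3: place BR@(5,5)
Op 4: place BR@(3,0)
Op 5: remove (3,3)
Per-piece attacks for W:
  WB@(4,2): attacks (5,3) (5,1) (3,3) (2,4) (1,5) (3,1) (2,0)
Union (7 distinct): (1,5) (2,0) (2,4) (3,1) (3,3) (5,1) (5,3)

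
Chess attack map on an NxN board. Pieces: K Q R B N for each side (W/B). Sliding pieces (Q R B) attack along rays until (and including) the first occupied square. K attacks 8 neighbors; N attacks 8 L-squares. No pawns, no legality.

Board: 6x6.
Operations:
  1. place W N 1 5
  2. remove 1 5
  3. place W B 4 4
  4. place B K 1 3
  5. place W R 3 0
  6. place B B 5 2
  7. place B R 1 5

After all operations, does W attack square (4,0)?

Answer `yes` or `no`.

Answer: yes

Derivation:
Op 1: place WN@(1,5)
Op 2: remove (1,5)
Op 3: place WB@(4,4)
Op 4: place BK@(1,3)
Op 5: place WR@(3,0)
Op 6: place BB@(5,2)
Op 7: place BR@(1,5)
Per-piece attacks for W:
  WR@(3,0): attacks (3,1) (3,2) (3,3) (3,4) (3,5) (4,0) (5,0) (2,0) (1,0) (0,0)
  WB@(4,4): attacks (5,5) (5,3) (3,5) (3,3) (2,2) (1,1) (0,0)
W attacks (4,0): yes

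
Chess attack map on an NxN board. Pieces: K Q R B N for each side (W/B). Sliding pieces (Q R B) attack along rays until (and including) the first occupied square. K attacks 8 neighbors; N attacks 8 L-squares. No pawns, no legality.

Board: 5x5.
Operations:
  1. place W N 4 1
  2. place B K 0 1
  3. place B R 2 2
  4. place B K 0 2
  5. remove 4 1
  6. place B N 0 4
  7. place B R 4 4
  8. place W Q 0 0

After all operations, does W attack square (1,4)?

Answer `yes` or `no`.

Op 1: place WN@(4,1)
Op 2: place BK@(0,1)
Op 3: place BR@(2,2)
Op 4: place BK@(0,2)
Op 5: remove (4,1)
Op 6: place BN@(0,4)
Op 7: place BR@(4,4)
Op 8: place WQ@(0,0)
Per-piece attacks for W:
  WQ@(0,0): attacks (0,1) (1,0) (2,0) (3,0) (4,0) (1,1) (2,2) [ray(0,1) blocked at (0,1); ray(1,1) blocked at (2,2)]
W attacks (1,4): no

Answer: no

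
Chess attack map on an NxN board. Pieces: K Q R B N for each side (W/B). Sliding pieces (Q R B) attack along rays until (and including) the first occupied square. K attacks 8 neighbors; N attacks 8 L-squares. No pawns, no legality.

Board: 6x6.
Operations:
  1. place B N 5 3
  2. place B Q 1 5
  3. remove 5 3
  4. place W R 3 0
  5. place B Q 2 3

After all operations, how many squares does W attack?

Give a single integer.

Answer: 10

Derivation:
Op 1: place BN@(5,3)
Op 2: place BQ@(1,5)
Op 3: remove (5,3)
Op 4: place WR@(3,0)
Op 5: place BQ@(2,3)
Per-piece attacks for W:
  WR@(3,0): attacks (3,1) (3,2) (3,3) (3,4) (3,5) (4,0) (5,0) (2,0) (1,0) (0,0)
Union (10 distinct): (0,0) (1,0) (2,0) (3,1) (3,2) (3,3) (3,4) (3,5) (4,0) (5,0)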